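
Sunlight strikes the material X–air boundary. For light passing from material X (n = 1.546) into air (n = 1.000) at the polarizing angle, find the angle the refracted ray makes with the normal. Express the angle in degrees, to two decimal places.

θ_t ≈ 57.10°

First find Brewster's angle: tan θ_B = 1.000/1.546 = 0.6468, giving θ_B = 32.90°.
At Brewster's angle the reflected and refracted rays are perpendicular, so θ_t = 90° − θ_B = 90° − 32.90° = 57.10°.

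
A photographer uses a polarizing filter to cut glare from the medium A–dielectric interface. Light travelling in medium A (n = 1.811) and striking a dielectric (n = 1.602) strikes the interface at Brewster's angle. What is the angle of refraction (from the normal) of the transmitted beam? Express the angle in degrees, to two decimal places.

θ_t ≈ 48.50°

First find Brewster's angle: tan θ_B = 1.602/1.811 = 0.8846, giving θ_B = 41.50°.
The refracted ray is perpendicular to the reflected ray, so θ_t = 90° − θ_B = 48.50°.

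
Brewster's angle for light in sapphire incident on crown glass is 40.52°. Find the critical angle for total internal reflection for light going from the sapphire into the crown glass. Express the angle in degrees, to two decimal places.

θ_c ≈ 58.72°

n₂/n₁ = tan 40.52° = 0.8547; the critical angle satisfies sin θ_c = n₂/n₁.
θ_c = arcsin(0.8547) = 58.72°.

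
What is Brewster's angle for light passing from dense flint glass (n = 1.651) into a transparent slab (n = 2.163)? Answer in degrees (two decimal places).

θ_B ≈ 52.65°

Brewster's condition: tan θ_B = n₂/n₁ = 2.163/1.651 = 1.3101. Taking the arctangent, θ_B = 52.65°.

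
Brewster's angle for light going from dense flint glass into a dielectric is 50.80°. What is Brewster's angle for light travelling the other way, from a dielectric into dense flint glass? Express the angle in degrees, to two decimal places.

The two Brewster angles are complementary: θ_B' = 90° − θ_B = 90° − 50.80° = 39.20°.

θ_B' ≈ 39.20°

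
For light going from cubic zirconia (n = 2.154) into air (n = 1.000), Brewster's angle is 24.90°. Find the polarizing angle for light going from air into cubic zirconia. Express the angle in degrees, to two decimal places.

θ_B' ≈ 65.10°

The two Brewster angles are complementary: θ_B' = 90° − θ_B = 90° − 24.90° = 65.10°.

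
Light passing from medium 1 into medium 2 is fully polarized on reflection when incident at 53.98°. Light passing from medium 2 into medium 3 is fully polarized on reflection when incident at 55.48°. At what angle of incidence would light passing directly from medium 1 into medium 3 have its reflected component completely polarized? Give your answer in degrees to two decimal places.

θ_B ≈ 63.43°

n₂/n₁ = tan 53.98° = 1.3754 and n₃/n₂ = tan 55.48° = 1.4539.
n₃/n₁ = 1.9997. Then tan θ_B(1→3) = n₃/n₁, so θ_B(1→3) = arctan(1.9997) = 63.43°.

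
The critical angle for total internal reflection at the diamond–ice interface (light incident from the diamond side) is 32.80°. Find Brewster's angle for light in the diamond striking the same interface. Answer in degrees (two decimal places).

At the critical angle sin θ_c = n₂/n₁, giving n₂/n₁ = sin 32.80° = 0.5417.
Then tan θ_B = n₂/n₁ = 0.5417, so θ_B = arctan 0.5417 = 28.44°.

θ_B ≈ 28.44°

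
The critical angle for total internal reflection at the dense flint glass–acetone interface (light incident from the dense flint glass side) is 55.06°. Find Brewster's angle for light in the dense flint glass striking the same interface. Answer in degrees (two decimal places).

θ_B ≈ 39.34°

At the critical angle sin θ_c = n₂/n₁, giving n₂/n₁ = sin 55.06° = 0.8198.
Then tan θ_B = n₂/n₁ = 0.8198, so θ_B = arctan 0.8198 = 39.34°.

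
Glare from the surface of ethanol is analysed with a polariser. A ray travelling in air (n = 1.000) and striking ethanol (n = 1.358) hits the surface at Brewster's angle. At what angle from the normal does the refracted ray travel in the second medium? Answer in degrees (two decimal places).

First find Brewster's angle: tan θ_B = 1.358/1.000 = 1.3580, giving θ_B = 53.63°.
Since θ_B + θ_t = 90° at Brewster incidence, θ_t = 90° − 53.63° = 36.37°.

θ_t ≈ 36.37°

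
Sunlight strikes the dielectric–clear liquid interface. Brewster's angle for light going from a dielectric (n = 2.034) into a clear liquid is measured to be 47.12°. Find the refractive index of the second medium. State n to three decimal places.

At Brewster's angle, tan θ_B = n₂/n₁ with n₁ on the incident side (a dielectric) and n₂ on the transmitted side (a clear liquid).
n₂ = n₁ tan θ_B = 2.034 × tan 47.12° = 2.190.

n ≈ 2.190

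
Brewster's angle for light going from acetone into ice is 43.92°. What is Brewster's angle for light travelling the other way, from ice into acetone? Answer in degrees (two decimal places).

θ_B' ≈ 46.08°

tan θ_B' = n₁/n₂ = 1/tan θ_B, so θ_B' = 90° − θ_B.
θ_B' = 90° − 43.92° = 46.08°.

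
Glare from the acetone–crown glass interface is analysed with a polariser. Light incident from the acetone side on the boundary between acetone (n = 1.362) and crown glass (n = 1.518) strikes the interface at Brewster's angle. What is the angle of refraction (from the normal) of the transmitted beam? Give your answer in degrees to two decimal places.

θ_B = arctan(n₂/n₁) = arctan(1.518/1.362) = 48.10°.
At Brewster's angle the reflected and refracted rays are perpendicular, so θ_t = 90° − θ_B = 90° − 48.10° = 41.90°.

θ_t ≈ 41.90°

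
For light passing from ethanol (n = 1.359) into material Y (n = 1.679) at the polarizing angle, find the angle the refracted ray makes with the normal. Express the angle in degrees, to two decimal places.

θ_t ≈ 38.99°

tan θ_B = n₂/n₁ = 1.679/1.359 = 1.2355, so θ_B = 51.01°.
At Brewster's angle the reflected and refracted rays are perpendicular, so θ_t = 90° − θ_B = 90° − 51.01° = 38.99°.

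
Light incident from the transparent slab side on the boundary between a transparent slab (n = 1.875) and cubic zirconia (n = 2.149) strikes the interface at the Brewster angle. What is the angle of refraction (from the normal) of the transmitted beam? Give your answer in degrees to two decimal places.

θ_B = arctan(n₂/n₁) = arctan(2.149/1.875) = 48.90°.
The refracted ray is perpendicular to the reflected ray, so θ_t = 90° − θ_B = 41.10°.

θ_t ≈ 41.10°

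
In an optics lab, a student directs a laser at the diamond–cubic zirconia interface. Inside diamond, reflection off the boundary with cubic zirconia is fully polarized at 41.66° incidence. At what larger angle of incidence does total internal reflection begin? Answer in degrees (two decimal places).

θ_c ≈ 62.84°

tan θ_B = n₂/n₁ = tan 41.66° = 0.8897.
Total internal reflection: sin θ_c = n₂/n₁ = 0.8897.
θ_c = arcsin(0.8897) = 62.84°.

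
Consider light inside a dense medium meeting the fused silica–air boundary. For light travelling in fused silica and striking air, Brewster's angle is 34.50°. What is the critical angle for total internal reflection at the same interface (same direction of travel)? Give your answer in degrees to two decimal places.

θ_c ≈ 43.42°

n₂/n₁ = tan 34.50° = 0.6873; the critical angle satisfies sin θ_c = n₂/n₁.
θ_c = arcsin(0.6873) = 43.42°.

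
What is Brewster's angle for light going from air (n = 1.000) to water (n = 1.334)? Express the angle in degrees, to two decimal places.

tan θ_B = n₂/n₁ = 1.334/1.000 = 1.3340. Taking the arctangent, θ_B = 53.14°.

θ_B ≈ 53.14°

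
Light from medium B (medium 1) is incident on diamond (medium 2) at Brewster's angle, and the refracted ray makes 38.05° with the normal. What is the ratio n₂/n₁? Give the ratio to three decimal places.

At Brewster incidence θ_B = 90° − θ_t = 90° − 38.05° = 51.95°.
Then n₂/n₁ = tan θ_B = tan 51.95° = 1.278.

n₂/n₁ ≈ 1.278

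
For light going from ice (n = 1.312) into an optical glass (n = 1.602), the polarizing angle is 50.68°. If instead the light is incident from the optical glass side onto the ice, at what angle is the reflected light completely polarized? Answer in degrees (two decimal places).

θ_B' ≈ 39.32°

Reversing the direction swaps n₁ and n₂, so tan θ_B' = 1/tan θ_B and θ_B' = 90° − θ_B.
Hence θ_B' = 90° − 50.68° = 39.32°.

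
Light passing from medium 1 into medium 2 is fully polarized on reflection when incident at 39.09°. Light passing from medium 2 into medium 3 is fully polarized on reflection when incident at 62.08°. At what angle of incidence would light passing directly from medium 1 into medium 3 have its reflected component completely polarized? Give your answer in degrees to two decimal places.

Each Brewster angle gives a ratio: n₂/n₁ = tan 39.09° = 0.8124, n₃/n₂ = tan 62.08° = 1.8871.
n₃/n₁ = 1.5330. Then tan θ_B(1→3) = n₃/n₁, so θ_B(1→3) = arctan(1.5330) = 56.88°.

θ_B ≈ 56.88°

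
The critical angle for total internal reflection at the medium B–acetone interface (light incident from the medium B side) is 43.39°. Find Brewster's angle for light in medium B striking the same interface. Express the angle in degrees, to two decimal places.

θ_B ≈ 34.49°

n₂/n₁ = sin θ_c = sin 43.39° = 0.6870.
tan θ_B equals the same ratio, so θ_B = arctan(0.6870) = 34.49°.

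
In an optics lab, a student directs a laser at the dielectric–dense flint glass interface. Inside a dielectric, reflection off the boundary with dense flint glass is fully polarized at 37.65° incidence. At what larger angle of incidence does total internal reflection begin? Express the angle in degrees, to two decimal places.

θ_c ≈ 50.49°

n₂/n₁ = tan 37.65° = 0.7715; the critical angle satisfies sin θ_c = n₂/n₁.
θ_c = arcsin(0.7715) = 50.49°.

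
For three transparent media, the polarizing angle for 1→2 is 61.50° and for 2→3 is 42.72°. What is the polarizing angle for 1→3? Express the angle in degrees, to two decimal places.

Each Brewster angle gives a ratio: n₂/n₁ = tan 61.50° = 1.8418, n₃/n₂ = tan 42.72° = 0.9234.
Multiplying, n₃/n₁ = 1.8418 × 0.9234 = 1.7007, and θ_B(1→3) = arctan 1.7007 = 59.55°.

θ_B ≈ 59.55°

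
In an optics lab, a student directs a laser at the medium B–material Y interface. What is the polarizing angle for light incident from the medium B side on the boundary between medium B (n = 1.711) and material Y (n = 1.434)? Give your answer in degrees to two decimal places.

Brewster's condition: tan θ_B = n₂/n₁ = 1.434/1.711 = 0.8381. Taking the arctangent, θ_B = 39.97°.

θ_B ≈ 39.97°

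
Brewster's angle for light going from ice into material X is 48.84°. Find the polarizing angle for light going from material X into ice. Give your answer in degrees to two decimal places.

Reversing the direction swaps n₁ and n₂, so tan θ_B' = 1/tan θ_B and θ_B' = 90° − θ_B.
Hence θ_B' = 90° − 48.84° = 41.16°.

θ_B' ≈ 41.16°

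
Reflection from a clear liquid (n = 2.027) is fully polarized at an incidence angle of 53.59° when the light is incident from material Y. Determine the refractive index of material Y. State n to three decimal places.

At the polarizing angle, tan θ_B = n₂/n₁ with n₁ on the incident side (material Y) and n₂ on the transmitted side (a clear liquid).
n₁ = n₂ / tan θ_B = 2.027 / tan 53.59° = 1.495.

n ≈ 1.495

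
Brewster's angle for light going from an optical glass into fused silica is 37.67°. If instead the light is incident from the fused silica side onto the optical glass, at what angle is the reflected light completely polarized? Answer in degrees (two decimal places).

θ_B' ≈ 52.33°

tan θ_B' = n₁/n₂ = 1/tan θ_B, so θ_B' = 90° − θ_B.
θ_B' = 90° − 37.67° = 52.33°.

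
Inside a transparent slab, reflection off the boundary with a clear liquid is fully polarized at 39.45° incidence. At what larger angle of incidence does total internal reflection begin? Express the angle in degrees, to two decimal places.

tan θ_B = n₂/n₁ = tan 39.45° = 0.8229.
Total internal reflection: sin θ_c = n₂/n₁ = 0.8229.
θ_c = arcsin(0.8229) = 55.37°.

θ_c ≈ 55.37°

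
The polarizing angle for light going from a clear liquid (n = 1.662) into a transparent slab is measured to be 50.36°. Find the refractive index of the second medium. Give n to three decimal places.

At the polarizing angle, tan θ_B = n₂/n₁ with n₁ on the incident side (a clear liquid) and n₂ on the transmitted side (a transparent slab).
n₂ = n₁ tan θ_B = 1.662 × tan 50.36° = 2.006.

n ≈ 2.006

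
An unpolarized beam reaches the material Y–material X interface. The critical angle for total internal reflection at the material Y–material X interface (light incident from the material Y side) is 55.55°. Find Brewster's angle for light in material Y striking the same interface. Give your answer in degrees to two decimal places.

θ_B ≈ 39.51°

n₂/n₁ = sin θ_c = sin 55.55° = 0.8246.
tan θ_B equals the same ratio, so θ_B = arctan(0.8246) = 39.51°.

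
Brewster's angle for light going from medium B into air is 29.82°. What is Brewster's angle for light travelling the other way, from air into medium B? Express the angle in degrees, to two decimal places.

tan θ_B' = n₁/n₂ = 1/tan θ_B, so θ_B' = 90° − θ_B.
θ_B' = 90° − 29.82° = 60.18°.

θ_B' ≈ 60.18°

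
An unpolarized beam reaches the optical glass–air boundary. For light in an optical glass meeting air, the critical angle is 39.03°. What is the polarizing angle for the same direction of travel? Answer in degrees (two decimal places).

θ_B ≈ 32.20°

sin θ_c = n₂/n₁, so n₂/n₁ = sin 39.03° = 0.6297.
Brewster: tan θ_B = n₂/n₁ = 0.6297.
θ_B = arctan(0.6297) = 32.20°.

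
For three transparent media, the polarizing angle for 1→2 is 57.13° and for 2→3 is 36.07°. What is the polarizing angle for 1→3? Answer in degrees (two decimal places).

θ_B ≈ 48.42°

tan θ_B(1→2) = n₂/n₁ = tan 57.13° = 1.5475.
tan θ_B(2→3) = n₃/n₂ = tan 36.07° = 0.7284.
So n₃/n₁ = (n₂/n₁)(n₃/n₂) = 1.5475 × 0.7284 = 1.1272.
θ_B(1→3) = arctan(1.1272) = 48.42°.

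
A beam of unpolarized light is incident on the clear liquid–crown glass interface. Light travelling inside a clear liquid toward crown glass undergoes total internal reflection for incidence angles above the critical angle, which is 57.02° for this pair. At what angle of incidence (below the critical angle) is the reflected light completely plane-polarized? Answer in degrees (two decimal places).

θ_B ≈ 39.99°

n₂/n₁ = sin θ_c = sin 57.02° = 0.8389.
tan θ_B equals the same ratio, so θ_B = arctan(0.8389) = 39.99°.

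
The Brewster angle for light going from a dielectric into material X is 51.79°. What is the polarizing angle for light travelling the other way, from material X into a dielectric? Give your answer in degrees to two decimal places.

θ_B' ≈ 38.21°

tan θ_B' = n₁/n₂ = 1/tan θ_B, so θ_B' = 90° − θ_B.
θ_B' = 90° − 51.79° = 38.21°.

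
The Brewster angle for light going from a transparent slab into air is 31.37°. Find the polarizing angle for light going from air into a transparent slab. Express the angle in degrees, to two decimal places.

θ_B' ≈ 58.63°

The two Brewster angles are complementary: θ_B' = 90° − θ_B = 90° − 31.37° = 58.63°.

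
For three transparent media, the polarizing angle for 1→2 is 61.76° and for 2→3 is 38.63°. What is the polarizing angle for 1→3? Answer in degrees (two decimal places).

tan θ_B(1→2) = n₂/n₁ = tan 61.76° = 1.8619.
tan θ_B(2→3) = n₃/n₂ = tan 38.63° = 0.7991.
n₃/n₁ = 1.4879. Then tan θ_B(1→3) = n₃/n₁, so θ_B(1→3) = arctan(1.4879) = 56.10°.

θ_B ≈ 56.10°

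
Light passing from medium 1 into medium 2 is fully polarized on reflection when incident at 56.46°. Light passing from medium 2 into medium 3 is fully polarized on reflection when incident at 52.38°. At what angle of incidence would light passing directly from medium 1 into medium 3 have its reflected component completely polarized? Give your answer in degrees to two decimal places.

θ_B ≈ 62.94°

Each Brewster angle gives a ratio: n₂/n₁ = tan 56.46° = 1.5085, n₃/n₂ = tan 52.38° = 1.2976.
So n₃/n₁ = (n₂/n₁)(n₃/n₂) = 1.5085 × 1.2976 = 1.9575.
θ_B(1→3) = arctan(1.9575) = 62.94°.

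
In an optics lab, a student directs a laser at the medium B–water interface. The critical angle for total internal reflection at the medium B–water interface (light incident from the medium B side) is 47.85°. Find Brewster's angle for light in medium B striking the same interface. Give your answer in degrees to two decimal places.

θ_B ≈ 36.55°

n₂/n₁ = sin θ_c = sin 47.85° = 0.7414.
tan θ_B equals the same ratio, so θ_B = arctan(0.7414) = 36.55°.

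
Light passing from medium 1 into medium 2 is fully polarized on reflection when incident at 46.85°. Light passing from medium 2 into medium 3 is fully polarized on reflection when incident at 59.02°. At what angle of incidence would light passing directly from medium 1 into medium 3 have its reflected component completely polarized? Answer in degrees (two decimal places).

tan θ_B(1→2) = n₂/n₁ = tan 46.85° = 1.0668.
tan θ_B(2→3) = n₃/n₂ = tan 59.02° = 1.6656.
Multiplying, n₃/n₁ = 1.0668 × 1.6656 = 1.7768, and θ_B(1→3) = arctan 1.7768 = 60.63°.

θ_B ≈ 60.63°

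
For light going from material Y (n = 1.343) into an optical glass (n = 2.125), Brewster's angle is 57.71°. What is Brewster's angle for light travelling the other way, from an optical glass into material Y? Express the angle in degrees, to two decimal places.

Reversing the direction swaps n₁ and n₂, so tan θ_B' = 1/tan θ_B and θ_B' = 90° − θ_B.
Hence θ_B' = 90° − 57.71° = 32.29°.

θ_B' ≈ 32.29°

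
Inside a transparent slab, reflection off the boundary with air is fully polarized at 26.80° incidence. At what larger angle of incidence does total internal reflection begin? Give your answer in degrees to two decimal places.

θ_c ≈ 30.34°

n₂/n₁ = tan 26.80° = 0.5051; the critical angle satisfies sin θ_c = n₂/n₁.
θ_c = arcsin(0.5051) = 30.34°.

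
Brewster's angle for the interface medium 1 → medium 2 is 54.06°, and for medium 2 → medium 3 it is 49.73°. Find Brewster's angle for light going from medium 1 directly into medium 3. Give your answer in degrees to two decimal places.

tan θ_B(1→2) = n₂/n₁ = tan 54.06° = 1.3794.
tan θ_B(2→3) = n₃/n₂ = tan 49.73° = 1.1804.
So n₃/n₁ = (n₂/n₁)(n₃/n₂) = 1.3794 × 1.1804 = 1.6283.
θ_B(1→3) = arctan(1.6283) = 58.44°.

θ_B ≈ 58.44°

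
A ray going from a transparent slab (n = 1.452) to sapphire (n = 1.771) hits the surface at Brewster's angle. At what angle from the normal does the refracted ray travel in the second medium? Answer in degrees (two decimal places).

θ_t ≈ 39.35°

First find Brewster's angle: tan θ_B = 1.771/1.452 = 1.2197, giving θ_B = 50.65°.
At Brewster's angle the reflected and refracted rays are perpendicular, so θ_t = 90° − θ_B = 90° − 50.65° = 39.35°.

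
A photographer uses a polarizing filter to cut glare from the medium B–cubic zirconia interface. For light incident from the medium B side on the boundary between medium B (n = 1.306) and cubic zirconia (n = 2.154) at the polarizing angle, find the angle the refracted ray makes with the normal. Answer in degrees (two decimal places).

First find Brewster's angle: tan θ_B = 2.154/1.306 = 1.6493, giving θ_B = 58.77°.
Since θ_B + θ_t = 90° at Brewster incidence, θ_t = 90° − 58.77° = 31.23°.

θ_t ≈ 31.23°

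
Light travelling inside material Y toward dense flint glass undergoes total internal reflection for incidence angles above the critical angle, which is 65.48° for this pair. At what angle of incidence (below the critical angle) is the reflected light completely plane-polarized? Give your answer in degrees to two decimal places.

θ_B ≈ 42.30°

At the critical angle sin θ_c = n₂/n₁, giving n₂/n₁ = sin 65.48° = 0.9098.
Then tan θ_B = n₂/n₁ = 0.9098, so θ_B = arctan 0.9098 = 42.30°.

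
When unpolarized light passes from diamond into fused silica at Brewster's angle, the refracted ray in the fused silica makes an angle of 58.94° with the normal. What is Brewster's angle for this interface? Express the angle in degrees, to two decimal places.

θ_B ≈ 31.06°

Brewster's condition makes the reflected and refracted beams perpendicular: θ_B + θ_t = 90°.
θ_B = 90° − 58.94° = 31.06°.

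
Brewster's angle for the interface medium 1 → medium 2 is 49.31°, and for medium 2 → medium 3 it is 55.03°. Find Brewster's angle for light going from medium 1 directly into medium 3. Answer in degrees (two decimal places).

Each Brewster angle gives a ratio: n₂/n₁ = tan 49.31° = 1.1630, n₃/n₂ = tan 55.03° = 1.4297.
n₃/n₁ = 1.6628. Then tan θ_B(1→3) = n₃/n₁, so θ_B(1→3) = arctan(1.6628) = 58.98°.

θ_B ≈ 58.98°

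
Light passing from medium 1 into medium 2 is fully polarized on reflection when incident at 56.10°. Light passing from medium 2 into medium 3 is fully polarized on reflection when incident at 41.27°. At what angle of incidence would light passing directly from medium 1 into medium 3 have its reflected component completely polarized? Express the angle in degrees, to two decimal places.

θ_B ≈ 52.56°

n₂/n₁ = tan 56.10° = 1.4882 and n₃/n₂ = tan 41.27° = 0.8776.
n₃/n₁ = 1.3060. Then tan θ_B(1→3) = n₃/n₁, so θ_B(1→3) = arctan(1.3060) = 52.56°.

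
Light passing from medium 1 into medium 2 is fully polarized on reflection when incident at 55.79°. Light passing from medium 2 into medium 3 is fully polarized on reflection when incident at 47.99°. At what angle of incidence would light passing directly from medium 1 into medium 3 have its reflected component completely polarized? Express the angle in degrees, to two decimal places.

θ_B ≈ 58.52°

Each Brewster angle gives a ratio: n₂/n₁ = tan 55.79° = 1.4709, n₃/n₂ = tan 47.99° = 1.1102.
n₃/n₁ = 1.6330. Then tan θ_B(1→3) = n₃/n₁, so θ_B(1→3) = arctan(1.6330) = 58.52°.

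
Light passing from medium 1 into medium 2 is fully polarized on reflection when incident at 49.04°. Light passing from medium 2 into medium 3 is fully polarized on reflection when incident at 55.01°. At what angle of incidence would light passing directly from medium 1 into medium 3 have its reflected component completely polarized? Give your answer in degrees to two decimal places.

Each Brewster angle gives a ratio: n₂/n₁ = tan 49.04° = 1.1520, n₃/n₂ = tan 55.01° = 1.4287.
So n₃/n₁ = (n₂/n₁)(n₃/n₂) = 1.1520 × 1.4287 = 1.6458.
θ_B(1→3) = arctan(1.6458) = 58.72°.

θ_B ≈ 58.72°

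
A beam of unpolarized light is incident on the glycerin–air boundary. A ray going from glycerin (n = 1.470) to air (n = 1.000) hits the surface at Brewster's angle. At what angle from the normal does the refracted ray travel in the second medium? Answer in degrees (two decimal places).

First find Brewster's angle: tan θ_B = 1.000/1.470 = 0.6803, giving θ_B = 34.23°.
Since θ_B + θ_t = 90° at Brewster incidence, θ_t = 90° − 34.23° = 55.77°.

θ_t ≈ 55.77°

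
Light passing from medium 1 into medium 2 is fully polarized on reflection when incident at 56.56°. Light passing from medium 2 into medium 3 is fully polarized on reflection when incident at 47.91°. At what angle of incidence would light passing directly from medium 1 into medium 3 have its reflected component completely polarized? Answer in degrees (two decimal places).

θ_B ≈ 59.18°

n₂/n₁ = tan 56.56° = 1.5143 and n₃/n₂ = tan 47.91° = 1.1071.
n₃/n₁ = 1.6765. Then tan θ_B(1→3) = n₃/n₁, so θ_B(1→3) = arctan(1.6765) = 59.18°.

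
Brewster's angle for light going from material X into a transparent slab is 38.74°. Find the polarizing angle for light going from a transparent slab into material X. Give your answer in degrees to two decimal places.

θ_B' ≈ 51.26°

tan θ_B' = n₁/n₂ = 1/tan θ_B, so θ_B' = 90° − θ_B.
θ_B' = 90° − 38.74° = 51.26°.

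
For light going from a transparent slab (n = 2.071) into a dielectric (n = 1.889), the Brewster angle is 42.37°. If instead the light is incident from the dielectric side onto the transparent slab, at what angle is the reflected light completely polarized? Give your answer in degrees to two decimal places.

Reversing the direction swaps n₁ and n₂, so tan θ_B' = 1/tan θ_B and θ_B' = 90° − θ_B.
Hence θ_B' = 90° − 42.37° = 47.63°.

θ_B' ≈ 47.63°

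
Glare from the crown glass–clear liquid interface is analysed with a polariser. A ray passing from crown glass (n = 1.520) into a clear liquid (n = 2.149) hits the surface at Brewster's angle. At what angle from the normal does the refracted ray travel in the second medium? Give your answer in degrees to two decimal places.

First find Brewster's angle: tan θ_B = 2.149/1.520 = 1.4138, giving θ_B = 54.73°.
The refracted ray is perpendicular to the reflected ray, so θ_t = 90° − θ_B = 35.27°.

θ_t ≈ 35.27°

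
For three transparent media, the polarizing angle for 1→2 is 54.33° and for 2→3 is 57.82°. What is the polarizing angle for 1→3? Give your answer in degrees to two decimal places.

θ_B ≈ 65.69°

n₂/n₁ = tan 54.33° = 1.3932 and n₃/n₂ = tan 57.82° = 1.5892.
n₃/n₁ = 2.2141. Then tan θ_B(1→3) = n₃/n₁, so θ_B(1→3) = arctan(2.2141) = 65.69°.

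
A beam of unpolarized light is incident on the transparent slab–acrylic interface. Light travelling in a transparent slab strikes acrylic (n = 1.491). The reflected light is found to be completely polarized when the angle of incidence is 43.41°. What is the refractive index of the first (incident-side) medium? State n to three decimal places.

n ≈ 1.576

At the polarizing angle, tan θ_B = n₂/n₁ with n₁ on the incident side (a transparent slab) and n₂ on the transmitted side (acrylic).
n₁ = n₂ / tan θ_B = 1.491 / tan 43.41° = 1.576.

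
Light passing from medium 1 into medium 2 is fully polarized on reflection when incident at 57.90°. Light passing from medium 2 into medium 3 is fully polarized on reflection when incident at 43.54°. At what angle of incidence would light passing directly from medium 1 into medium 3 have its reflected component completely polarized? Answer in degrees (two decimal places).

n₂/n₁ = tan 57.90° = 1.5941 and n₃/n₂ = tan 43.54° = 0.9503.
Multiplying, n₃/n₁ = 1.5941 × 0.9503 = 1.5149, and θ_B(1→3) = arctan 1.5149 = 56.57°.

θ_B ≈ 56.57°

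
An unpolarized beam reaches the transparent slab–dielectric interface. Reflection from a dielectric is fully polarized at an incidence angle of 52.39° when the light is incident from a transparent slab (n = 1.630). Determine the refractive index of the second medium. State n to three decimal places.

n ≈ 2.116

Brewster's law: tan θ_B = n₂/n₁ (light incident in a transparent slab, refracted into a dielectric).
n₂ = n₁ tan θ_B = 1.630 × tan 52.39° = 2.116.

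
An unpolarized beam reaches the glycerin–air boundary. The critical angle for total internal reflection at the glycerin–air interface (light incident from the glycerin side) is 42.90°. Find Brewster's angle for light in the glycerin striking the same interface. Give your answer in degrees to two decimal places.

At the critical angle sin θ_c = n₂/n₁, giving n₂/n₁ = sin 42.90° = 0.6807.
Then tan θ_B = n₂/n₁ = 0.6807, so θ_B = arctan 0.6807 = 34.24°.

θ_B ≈ 34.24°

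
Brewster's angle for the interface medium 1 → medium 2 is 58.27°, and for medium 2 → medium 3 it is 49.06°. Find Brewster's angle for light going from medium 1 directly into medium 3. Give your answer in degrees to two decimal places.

θ_B ≈ 61.79°

n₂/n₁ = tan 58.27° = 1.6172 and n₃/n₂ = tan 49.06° = 1.1528.
Multiplying, n₃/n₁ = 1.6172 × 1.1528 = 1.8644, and θ_B(1→3) = arctan 1.8644 = 61.79°.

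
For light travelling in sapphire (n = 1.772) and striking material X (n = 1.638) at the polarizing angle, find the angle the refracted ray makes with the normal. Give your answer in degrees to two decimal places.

θ_t ≈ 47.25°

First find Brewster's angle: tan θ_B = 1.638/1.772 = 0.9244, giving θ_B = 42.75°.
The refracted ray is perpendicular to the reflected ray, so θ_t = 90° − θ_B = 47.25°.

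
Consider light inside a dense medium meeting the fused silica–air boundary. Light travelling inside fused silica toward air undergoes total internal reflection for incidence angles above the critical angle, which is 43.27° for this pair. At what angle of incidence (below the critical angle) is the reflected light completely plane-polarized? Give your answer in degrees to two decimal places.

θ_B ≈ 34.43°

sin θ_c = n₂/n₁, so n₂/n₁ = sin 43.27° = 0.6854.
Brewster: tan θ_B = n₂/n₁ = 0.6854.
θ_B = arctan(0.6854) = 34.43°.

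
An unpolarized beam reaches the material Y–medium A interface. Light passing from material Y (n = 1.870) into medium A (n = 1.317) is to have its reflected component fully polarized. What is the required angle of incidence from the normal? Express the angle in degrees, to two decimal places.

θ_B ≈ 35.16°

tan θ_B = n₂/n₁ = 1.317/1.870 = 0.7043.
θ_B = arctan(0.7043) = 35.16°.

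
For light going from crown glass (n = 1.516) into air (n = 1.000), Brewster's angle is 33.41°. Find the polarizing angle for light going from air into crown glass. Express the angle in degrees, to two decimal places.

The two Brewster angles are complementary: θ_B' = 90° − θ_B = 90° − 33.41° = 56.59°.

θ_B' ≈ 56.59°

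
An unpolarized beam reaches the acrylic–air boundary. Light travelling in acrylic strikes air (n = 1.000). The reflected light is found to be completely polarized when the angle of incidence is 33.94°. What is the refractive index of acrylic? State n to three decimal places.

n ≈ 1.486

Full polarization of the reflected beam means tan θ_B = n₂/n₁, where n₁ is the incident medium (acrylic).
n₁ = n₂ / tan θ_B = 1.000 / tan 33.94° = 1.486.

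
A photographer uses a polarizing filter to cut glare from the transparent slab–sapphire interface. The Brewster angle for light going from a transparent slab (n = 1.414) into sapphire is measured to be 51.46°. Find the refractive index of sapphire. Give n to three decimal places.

n ≈ 1.775

At the Brewster angle, tan θ_B = n₂/n₁ with n₁ on the incident side (a transparent slab) and n₂ on the transmitted side (sapphire).
n₂ = n₁ tan θ_B = 1.414 × tan 51.46° = 1.775.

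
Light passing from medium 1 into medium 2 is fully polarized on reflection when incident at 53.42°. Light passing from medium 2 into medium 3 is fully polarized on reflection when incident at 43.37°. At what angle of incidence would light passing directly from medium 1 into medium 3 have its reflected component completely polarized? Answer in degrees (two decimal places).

θ_B ≈ 51.85°

Each Brewster angle gives a ratio: n₂/n₁ = tan 53.42° = 1.3475, n₃/n₂ = tan 43.37° = 0.9447.
Multiplying, n₃/n₁ = 1.3475 × 0.9447 = 1.2729, and θ_B(1→3) = arctan 1.2729 = 51.85°.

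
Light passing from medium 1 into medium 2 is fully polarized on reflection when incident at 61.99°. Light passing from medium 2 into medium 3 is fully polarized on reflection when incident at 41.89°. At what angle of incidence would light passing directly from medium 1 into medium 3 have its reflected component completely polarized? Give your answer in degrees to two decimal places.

tan θ_B(1→2) = n₂/n₁ = tan 61.99° = 1.8799.
tan θ_B(2→3) = n₃/n₂ = tan 41.89° = 0.8969.
Multiplying, n₃/n₁ = 1.8799 × 0.8969 = 1.6862, and θ_B(1→3) = arctan 1.6862 = 59.33°.

θ_B ≈ 59.33°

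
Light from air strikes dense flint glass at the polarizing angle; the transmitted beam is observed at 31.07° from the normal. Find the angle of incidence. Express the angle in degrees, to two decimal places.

At Brewster's angle the reflected and refracted rays are perpendicular, so θ_B + θ_t = 90°.
θ_B = 90° − 31.07° = 58.93°.

θ_B ≈ 58.93°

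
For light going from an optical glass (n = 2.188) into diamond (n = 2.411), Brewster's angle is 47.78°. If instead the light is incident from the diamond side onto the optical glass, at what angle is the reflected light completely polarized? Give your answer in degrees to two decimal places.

θ_B' ≈ 42.22°

The two Brewster angles are complementary: θ_B' = 90° − θ_B = 90° − 47.78° = 42.22°.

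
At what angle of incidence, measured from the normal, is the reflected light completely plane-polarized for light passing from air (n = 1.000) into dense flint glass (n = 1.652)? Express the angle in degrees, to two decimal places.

tan θ_B = n₂/n₁ = 1.652/1.000 = 1.6520.
θ_B = arctan(1.6520) = 58.81°.

θ_B ≈ 58.81°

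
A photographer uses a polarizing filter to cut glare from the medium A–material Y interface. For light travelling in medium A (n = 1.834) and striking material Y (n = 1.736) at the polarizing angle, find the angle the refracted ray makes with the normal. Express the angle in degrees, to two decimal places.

θ_t ≈ 46.57°

θ_B = arctan(n₂/n₁) = arctan(1.736/1.834) = 43.43°.
At Brewster's angle the reflected and refracted rays are perpendicular, so θ_t = 90° − θ_B = 90° − 43.43° = 46.57°.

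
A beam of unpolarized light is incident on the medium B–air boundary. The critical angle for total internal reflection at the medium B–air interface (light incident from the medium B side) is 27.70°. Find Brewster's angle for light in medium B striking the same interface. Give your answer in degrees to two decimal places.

n₂/n₁ = sin θ_c = sin 27.70° = 0.4648.
tan θ_B equals the same ratio, so θ_B = arctan(0.4648) = 24.93°.

θ_B ≈ 24.93°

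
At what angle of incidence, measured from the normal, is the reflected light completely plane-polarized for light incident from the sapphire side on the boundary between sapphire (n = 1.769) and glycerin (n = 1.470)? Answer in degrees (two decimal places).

Here n₂/n₁ = 1.470/1.769 = 0.8310, and Brewster's law gives tan θ_B = n₂/n₁.
θ_B = arctan(0.8310) = 39.73°.

θ_B ≈ 39.73°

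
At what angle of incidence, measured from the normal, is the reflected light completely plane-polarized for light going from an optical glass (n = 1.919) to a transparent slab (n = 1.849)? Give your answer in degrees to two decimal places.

θ_B ≈ 43.94°

Brewster's condition: tan θ_B = n₂/n₁ = 1.849/1.919 = 0.9635. Taking the arctangent, θ_B = 43.94°.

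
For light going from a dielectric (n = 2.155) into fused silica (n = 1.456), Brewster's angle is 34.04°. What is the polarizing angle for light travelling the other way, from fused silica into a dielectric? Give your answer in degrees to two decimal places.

The two Brewster angles are complementary: θ_B' = 90° − θ_B = 90° − 34.04° = 55.96°.

θ_B' ≈ 55.96°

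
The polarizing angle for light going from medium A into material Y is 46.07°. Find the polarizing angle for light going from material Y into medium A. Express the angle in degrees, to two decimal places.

tan θ_B' = n₁/n₂ = 1/tan θ_B, so θ_B' = 90° − θ_B.
θ_B' = 90° − 46.07° = 43.93°.

θ_B' ≈ 43.93°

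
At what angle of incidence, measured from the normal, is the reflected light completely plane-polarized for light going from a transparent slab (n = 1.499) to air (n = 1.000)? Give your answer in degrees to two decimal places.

θ_B ≈ 33.71°

At Brewster's angle the reflected and refracted rays are perpendicular, which with Snell's law gives tan θ_B = n₂/n₁.
tan θ_B = n₂/n₁ = 1.000/1.499 = 0.6671.
So θ_B = arctan 0.6671 = 33.71°.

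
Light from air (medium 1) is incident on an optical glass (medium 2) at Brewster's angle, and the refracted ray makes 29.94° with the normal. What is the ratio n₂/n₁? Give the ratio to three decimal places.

θ_B + θ_t = 90°, so θ_B = 90° − 29.94° = 60.06°.
tan θ_B = n₂/n₁, so n₂/n₁ = tan 60.06° = 1.736.

n₂/n₁ ≈ 1.736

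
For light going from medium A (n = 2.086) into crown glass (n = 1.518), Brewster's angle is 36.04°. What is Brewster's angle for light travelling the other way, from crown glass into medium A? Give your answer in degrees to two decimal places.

θ_B' ≈ 53.96°

tan θ_B' = n₁/n₂ = 1/tan θ_B, so θ_B' = 90° − θ_B.
θ_B' = 90° − 36.04° = 53.96°.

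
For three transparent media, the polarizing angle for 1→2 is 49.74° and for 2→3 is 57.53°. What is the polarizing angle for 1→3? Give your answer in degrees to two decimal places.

tan θ_B(1→2) = n₂/n₁ = tan 49.74° = 1.1808.
tan θ_B(2→3) = n₃/n₂ = tan 57.53° = 1.5715.
n₃/n₁ = 1.8557. Then tan θ_B(1→3) = n₃/n₁, so θ_B(1→3) = arctan(1.8557) = 61.68°.

θ_B ≈ 61.68°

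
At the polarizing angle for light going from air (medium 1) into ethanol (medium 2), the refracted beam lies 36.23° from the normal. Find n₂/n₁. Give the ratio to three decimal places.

n₂/n₁ ≈ 1.365

θ_B + θ_t = 90°, so θ_B = 90° − 36.23° = 53.77°.
Then n₂/n₁ = tan θ_B = tan 53.77° = 1.365.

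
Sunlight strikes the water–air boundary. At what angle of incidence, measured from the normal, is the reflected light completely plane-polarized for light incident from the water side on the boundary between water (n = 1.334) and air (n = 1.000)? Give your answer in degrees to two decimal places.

The reflected p-component vanishes when tan θ_B = n₂/n₁.
tan θ_B = n₂/n₁ = 1.000/1.334 = 0.7496.
So θ_B = arctan 0.7496 = 36.86°.

θ_B ≈ 36.86°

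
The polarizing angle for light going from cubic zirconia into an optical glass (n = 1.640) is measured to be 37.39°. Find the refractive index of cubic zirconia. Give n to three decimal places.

n ≈ 2.146

Full polarization of the reflected beam means tan θ_B = n₂/n₁, where n₁ is the incident medium (cubic zirconia).
n₁ = n₂ / tan θ_B = 1.640 / tan 37.39° = 2.146.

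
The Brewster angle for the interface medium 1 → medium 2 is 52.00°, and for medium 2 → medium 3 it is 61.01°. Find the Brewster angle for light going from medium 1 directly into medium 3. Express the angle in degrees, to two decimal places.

θ_B ≈ 66.59°

Each Brewster angle gives a ratio: n₂/n₁ = tan 52.00° = 1.2799, n₃/n₂ = tan 61.01° = 1.8048.
n₃/n₁ = 2.3100. Then tan θ_B(1→3) = n₃/n₁, so θ_B(1→3) = arctan(2.3100) = 66.59°.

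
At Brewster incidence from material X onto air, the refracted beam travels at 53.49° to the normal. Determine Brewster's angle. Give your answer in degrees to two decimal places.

θ_B ≈ 36.51°

Brewster's condition makes the reflected and refracted beams perpendicular: θ_B + θ_t = 90°.
So θ_B = 90° − θ_t = 90° − 53.49° = 36.51°.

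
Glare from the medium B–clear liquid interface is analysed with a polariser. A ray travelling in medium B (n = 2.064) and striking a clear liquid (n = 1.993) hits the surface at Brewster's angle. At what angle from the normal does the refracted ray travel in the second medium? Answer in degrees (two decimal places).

θ_t ≈ 46.00°

First find Brewster's angle: tan θ_B = 1.993/2.064 = 0.9656, giving θ_B = 44.00°.
Since θ_B + θ_t = 90° at Brewster incidence, θ_t = 90° − 44.00° = 46.00°.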